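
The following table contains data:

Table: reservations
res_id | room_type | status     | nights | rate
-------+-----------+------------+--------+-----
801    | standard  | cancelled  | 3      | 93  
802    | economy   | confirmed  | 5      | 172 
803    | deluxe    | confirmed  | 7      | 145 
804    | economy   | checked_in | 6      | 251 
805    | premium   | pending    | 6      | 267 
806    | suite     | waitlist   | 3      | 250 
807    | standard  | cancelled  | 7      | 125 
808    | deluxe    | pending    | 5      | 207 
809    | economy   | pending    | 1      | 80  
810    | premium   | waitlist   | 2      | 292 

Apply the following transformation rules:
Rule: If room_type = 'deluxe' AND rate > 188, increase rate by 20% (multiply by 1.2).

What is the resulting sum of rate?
1923.4

Step 1: Find records where room_type = 'deluxe' AND rate > 188
Step 2: 1 records match, summing to 207
Step 3: After multiplier: 207 × 1.2 = 248.4
Step 4: Unaffected records sum: 1675
Step 5: Final sum = 248.4 + 1675 = 1923.4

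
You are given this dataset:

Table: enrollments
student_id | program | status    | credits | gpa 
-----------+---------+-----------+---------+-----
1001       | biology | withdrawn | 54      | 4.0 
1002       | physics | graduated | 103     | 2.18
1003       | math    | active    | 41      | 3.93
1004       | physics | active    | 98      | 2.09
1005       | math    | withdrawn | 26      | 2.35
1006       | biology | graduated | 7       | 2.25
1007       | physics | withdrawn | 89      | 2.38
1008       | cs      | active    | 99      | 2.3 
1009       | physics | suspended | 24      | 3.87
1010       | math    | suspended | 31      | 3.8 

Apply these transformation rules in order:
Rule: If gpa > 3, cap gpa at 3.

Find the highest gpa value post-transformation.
3

Step 1: Original maximum gpa = 4.0
Step 2: Apply cap at 3
Step 3: 4 records had gpa > 3 and were capped
Step 4: Maximum after transformation = 3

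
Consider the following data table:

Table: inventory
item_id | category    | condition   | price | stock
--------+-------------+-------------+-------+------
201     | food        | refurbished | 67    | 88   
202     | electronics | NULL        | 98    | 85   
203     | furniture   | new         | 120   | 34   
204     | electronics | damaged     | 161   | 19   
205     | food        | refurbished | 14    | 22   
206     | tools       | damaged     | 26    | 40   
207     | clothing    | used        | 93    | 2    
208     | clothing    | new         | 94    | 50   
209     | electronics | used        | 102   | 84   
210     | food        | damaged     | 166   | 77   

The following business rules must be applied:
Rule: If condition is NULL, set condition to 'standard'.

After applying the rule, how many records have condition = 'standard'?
1

Step 1: Count records where condition IS NULL
Step 2: Found 1 records with NULL condition
Step 3: These records will have condition set to 'standard'
Step 4: Records already having condition = 'standard': 0
Step 5: Answer: 1 + 0 = 1 records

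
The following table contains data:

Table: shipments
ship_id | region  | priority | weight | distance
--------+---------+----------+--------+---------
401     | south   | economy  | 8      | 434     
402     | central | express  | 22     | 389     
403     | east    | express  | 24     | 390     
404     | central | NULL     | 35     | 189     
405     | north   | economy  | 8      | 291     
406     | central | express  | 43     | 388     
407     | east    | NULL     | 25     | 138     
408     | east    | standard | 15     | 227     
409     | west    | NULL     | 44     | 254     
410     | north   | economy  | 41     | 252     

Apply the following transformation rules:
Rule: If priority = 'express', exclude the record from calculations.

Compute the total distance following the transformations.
1785

Step 1: Identify records where priority = 'express'
Step 2: The excluded records sum to 1167
Step 3: Original total distance = 2952
Step 4: Remaining total = 2952 - 1167 = 1785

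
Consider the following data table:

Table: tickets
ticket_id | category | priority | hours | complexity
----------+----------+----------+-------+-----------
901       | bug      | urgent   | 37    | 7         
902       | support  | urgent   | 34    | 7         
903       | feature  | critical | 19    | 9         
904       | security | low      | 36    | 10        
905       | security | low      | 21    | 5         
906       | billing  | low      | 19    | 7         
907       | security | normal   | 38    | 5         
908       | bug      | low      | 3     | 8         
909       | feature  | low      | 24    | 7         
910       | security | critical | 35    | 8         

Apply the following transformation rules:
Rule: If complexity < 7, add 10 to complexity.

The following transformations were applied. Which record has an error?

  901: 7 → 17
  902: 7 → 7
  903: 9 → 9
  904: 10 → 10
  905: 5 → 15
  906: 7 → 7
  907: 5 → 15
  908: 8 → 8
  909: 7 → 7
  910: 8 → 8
Record 901 has an error. The correct transformed value should be 7, not 17.

Step 1: Check each record against the rule
Step 2: Record 901 has complexity = 7
Step 3: Since 7 >= 7, the bonus should not have been applied
Step 4: Correct value = 7, but claimed value = 17
Conclusion: Record 901 has the error.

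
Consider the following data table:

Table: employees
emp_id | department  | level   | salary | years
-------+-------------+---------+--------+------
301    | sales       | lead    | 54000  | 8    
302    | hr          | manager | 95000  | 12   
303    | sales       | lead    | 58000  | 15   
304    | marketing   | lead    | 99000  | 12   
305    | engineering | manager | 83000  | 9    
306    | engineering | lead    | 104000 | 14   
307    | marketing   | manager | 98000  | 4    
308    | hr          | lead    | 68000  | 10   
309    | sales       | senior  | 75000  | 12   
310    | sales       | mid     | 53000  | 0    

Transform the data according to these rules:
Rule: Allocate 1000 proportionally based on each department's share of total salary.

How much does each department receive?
engineering: 237.61, hr: 207.12, marketing: 250.32, sales: 304.96

Step 1: Calculate total salary = 787000
Step 2: Calculate each department's proportion:
  engineering: 187000/787000 = 23.76% → 237.61
  hr: 163000/787000 = 20.71% → 207.12
  marketing: 197000/787000 = 25.03% → 250.32
  sales: 240000/787000 = 30.50% → 304.96
Step 3: Verify: sum of allocations ≈ 1000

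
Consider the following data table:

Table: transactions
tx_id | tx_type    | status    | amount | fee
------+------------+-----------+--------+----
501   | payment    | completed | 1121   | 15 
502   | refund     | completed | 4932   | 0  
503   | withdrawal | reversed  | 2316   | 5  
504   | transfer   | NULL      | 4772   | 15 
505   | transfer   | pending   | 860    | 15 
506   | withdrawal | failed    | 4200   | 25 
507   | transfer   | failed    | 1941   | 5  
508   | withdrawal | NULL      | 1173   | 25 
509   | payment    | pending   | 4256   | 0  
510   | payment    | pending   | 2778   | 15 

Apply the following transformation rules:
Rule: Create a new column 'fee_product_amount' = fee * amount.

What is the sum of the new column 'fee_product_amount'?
298575

Step 1: For each record, compute fee * amount
Example calculations:
  15 * 1121 = 16815
  0 * 4932 = 0
  5 * 2316 = 11580
  ...
Step 2: Sum all derived values
Step 3: Total = 298575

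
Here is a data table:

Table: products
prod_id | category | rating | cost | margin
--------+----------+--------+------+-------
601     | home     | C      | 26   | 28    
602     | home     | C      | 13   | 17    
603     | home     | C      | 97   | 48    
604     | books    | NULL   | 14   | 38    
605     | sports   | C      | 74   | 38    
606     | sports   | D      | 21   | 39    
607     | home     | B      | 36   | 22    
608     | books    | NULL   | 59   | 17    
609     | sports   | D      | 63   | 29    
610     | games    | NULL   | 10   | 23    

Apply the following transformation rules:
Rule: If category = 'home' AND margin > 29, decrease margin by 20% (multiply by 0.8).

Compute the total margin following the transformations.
289.4

Step 1: Find records where category = 'home' AND margin > 29
Step 2: 1 records match, summing to 48
Step 3: After multiplier: 48 × 0.8 = 38.4
Step 4: Unaffected records sum: 251
Step 5: Final sum = 38.4 + 251 = 289.4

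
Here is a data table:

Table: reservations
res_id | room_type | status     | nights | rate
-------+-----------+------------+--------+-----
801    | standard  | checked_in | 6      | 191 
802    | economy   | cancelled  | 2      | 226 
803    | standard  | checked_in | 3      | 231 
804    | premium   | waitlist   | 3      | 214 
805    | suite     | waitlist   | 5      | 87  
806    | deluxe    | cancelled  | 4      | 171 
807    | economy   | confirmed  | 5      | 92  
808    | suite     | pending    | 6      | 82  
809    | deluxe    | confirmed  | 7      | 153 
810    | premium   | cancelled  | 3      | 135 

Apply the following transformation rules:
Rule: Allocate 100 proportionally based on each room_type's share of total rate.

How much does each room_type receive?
deluxe: 20.48, economy: 20.1, premium: 22.06, standard: 26.68, suite: 10.68

Step 1: Calculate total rate = 1582
Step 2: Calculate each room_type's proportion:
  deluxe: 324/1582 = 20.48% → 20.48
  economy: 318/1582 = 20.10% → 20.1
  premium: 349/1582 = 22.06% → 22.06
  standard: 422/1582 = 26.68% → 26.68
  suite: 169/1582 = 10.68% → 10.68
Step 3: Verify: sum of allocations ≈ 100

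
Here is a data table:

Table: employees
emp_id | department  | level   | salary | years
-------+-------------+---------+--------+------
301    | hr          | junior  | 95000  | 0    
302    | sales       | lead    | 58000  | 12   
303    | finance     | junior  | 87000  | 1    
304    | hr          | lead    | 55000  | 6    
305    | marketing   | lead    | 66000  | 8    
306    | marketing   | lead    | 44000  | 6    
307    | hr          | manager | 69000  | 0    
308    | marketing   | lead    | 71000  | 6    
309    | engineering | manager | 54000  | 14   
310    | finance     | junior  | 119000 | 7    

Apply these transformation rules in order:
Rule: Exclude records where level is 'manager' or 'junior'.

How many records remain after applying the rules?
5

Step 1: Count records to exclude
  - 2 (manager) + 3 (junior) = 5 records
Step 2: Total records: 10
Step 3: Remaining = 10 - 5 = 5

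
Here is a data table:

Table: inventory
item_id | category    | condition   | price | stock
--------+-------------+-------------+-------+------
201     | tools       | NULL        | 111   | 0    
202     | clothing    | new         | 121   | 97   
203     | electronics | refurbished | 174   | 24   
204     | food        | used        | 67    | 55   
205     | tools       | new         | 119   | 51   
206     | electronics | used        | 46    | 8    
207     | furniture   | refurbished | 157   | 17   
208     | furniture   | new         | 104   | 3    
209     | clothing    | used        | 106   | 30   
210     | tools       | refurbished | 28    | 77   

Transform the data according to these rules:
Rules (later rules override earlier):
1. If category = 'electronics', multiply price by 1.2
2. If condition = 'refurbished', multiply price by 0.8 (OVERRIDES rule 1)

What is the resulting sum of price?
970.4

Step 1: Rule 2 takes priority for records with condition = 'refurbished'
  - 3 records: 359 × 0.8 = 287.2
Step 2: Rule 1 applies to remaining records with category = 'electronics'
  - 1 records: 46 × 1.2 = 55.2
Step 3: Other records unchanged: 628
Step 4: Final sum = 287.2 + 55.2 + 628 = 970.4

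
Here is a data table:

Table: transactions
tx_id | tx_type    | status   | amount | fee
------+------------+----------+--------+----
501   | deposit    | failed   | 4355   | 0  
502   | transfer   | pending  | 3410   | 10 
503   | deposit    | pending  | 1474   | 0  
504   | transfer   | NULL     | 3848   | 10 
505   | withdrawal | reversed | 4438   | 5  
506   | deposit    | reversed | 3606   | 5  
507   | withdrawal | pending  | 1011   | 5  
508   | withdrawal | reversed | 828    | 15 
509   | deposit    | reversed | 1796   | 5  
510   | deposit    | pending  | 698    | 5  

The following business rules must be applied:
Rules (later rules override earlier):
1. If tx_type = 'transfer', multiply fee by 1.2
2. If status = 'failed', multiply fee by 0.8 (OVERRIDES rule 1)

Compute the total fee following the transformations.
64.0

Step 1: Rule 2 takes priority for records with status = 'failed'
  - 1 records: 0 × 0.8 = 0.0
Step 2: Rule 1 applies to remaining records with tx_type = 'transfer'
  - 2 records: 20 × 1.2 = 24.0
Step 3: Other records unchanged: 40
Step 4: Final sum = 0.0 + 24.0 + 40 = 64.0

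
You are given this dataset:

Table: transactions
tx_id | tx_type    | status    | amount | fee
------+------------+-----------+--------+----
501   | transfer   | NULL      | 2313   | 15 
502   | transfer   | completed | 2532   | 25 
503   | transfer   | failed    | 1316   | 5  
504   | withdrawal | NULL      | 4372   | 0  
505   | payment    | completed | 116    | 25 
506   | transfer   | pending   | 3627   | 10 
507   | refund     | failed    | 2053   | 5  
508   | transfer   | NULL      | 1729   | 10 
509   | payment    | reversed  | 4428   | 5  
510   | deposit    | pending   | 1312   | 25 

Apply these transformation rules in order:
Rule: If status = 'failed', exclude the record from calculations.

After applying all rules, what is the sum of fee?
115

Step 1: Identify records where status = 'failed'
Step 2: The excluded records sum to 10
Step 3: Original total fee = 125
Step 4: Remaining total = 125 - 10 = 115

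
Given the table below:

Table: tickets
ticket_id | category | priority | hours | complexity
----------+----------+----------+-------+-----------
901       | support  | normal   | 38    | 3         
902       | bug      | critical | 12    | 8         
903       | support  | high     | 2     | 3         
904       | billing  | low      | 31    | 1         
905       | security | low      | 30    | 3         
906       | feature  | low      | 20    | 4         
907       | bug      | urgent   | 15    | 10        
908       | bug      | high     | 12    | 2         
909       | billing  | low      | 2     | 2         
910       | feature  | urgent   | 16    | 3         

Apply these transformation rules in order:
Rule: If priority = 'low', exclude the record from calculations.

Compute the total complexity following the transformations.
29

Step 1: Identify records where priority = 'low'
Step 2: The excluded records sum to 10
Step 3: Original total complexity = 39
Step 4: Remaining total = 39 - 10 = 29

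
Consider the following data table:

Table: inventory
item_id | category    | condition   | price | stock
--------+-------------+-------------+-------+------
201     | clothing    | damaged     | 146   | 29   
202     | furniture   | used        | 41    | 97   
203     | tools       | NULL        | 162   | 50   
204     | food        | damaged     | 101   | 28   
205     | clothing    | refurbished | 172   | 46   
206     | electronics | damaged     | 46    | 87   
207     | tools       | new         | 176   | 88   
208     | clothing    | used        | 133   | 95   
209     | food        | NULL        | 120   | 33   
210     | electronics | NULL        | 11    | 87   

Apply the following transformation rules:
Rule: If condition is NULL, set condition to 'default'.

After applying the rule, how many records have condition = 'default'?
3

Step 1: Count records where condition IS NULL
Step 2: Found 3 records with NULL condition
Step 3: These records will have condition set to 'default'
Step 4: Records already having condition = 'default': 0
Step 5: Answer: 3 + 0 = 3 records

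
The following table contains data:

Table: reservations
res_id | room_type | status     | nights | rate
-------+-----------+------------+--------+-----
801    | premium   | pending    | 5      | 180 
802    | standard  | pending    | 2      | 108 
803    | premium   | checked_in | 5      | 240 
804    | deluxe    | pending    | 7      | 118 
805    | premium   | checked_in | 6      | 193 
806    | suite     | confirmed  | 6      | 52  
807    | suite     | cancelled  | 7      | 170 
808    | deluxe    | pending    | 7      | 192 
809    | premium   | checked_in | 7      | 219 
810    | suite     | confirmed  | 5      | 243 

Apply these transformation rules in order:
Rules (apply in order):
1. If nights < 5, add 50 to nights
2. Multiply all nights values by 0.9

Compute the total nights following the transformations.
96.3

Step 1: Apply Rule 1 - Add 50 to records with nights < 5
  - 1 records affected: 2 + (1 × 50) = 52
  - Unaffected records: 55
  - Sum after Rule 1: 107
Step 2: Apply Rule 2 - Multiply all by 0.9
  - 107 × 0.9 = 96.3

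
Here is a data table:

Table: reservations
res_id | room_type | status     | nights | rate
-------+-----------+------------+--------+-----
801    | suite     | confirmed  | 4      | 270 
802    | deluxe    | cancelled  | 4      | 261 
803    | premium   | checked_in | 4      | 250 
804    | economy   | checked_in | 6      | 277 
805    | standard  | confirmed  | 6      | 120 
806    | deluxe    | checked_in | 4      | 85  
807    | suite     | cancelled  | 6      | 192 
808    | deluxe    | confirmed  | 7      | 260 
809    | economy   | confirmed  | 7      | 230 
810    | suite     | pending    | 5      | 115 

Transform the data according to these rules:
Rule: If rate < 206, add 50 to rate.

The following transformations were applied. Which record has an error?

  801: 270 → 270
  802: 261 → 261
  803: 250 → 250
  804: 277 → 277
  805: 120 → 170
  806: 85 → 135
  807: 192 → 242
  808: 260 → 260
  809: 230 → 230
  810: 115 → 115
Record 810 has an error. The correct transformed value should be 165, not 115.

Step 1: Check each record against the rule
Step 2: Record 810 has rate = 115
Step 3: Since 115 < 206, the bonus should have been applied
Step 4: Correct value = 165, but claimed value = 115
Conclusion: Record 810 has the error.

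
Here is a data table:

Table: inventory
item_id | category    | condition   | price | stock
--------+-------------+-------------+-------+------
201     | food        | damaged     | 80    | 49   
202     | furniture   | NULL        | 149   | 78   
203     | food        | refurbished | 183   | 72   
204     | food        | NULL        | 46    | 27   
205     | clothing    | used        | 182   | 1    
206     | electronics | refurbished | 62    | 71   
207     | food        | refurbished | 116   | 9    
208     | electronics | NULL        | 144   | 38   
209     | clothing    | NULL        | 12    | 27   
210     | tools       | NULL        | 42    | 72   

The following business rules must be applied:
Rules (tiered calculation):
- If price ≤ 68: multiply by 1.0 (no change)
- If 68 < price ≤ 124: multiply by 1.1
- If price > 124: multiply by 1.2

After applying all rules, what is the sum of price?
1167.2

Step 1: Tier 1 (price ≤ 68): 4 records, sum = 162 × 1.0 = 162.0
Step 2: Tier 2 (68 < price ≤ 124): 2 records, sum = 196 × 1.1 = 215.6
Step 3: Tier 3 (price > 124): 4 records, sum = 658 × 1.2 = 789.6
Step 4: Final sum = 162.0 + 215.6 + 789.6 = 1167.2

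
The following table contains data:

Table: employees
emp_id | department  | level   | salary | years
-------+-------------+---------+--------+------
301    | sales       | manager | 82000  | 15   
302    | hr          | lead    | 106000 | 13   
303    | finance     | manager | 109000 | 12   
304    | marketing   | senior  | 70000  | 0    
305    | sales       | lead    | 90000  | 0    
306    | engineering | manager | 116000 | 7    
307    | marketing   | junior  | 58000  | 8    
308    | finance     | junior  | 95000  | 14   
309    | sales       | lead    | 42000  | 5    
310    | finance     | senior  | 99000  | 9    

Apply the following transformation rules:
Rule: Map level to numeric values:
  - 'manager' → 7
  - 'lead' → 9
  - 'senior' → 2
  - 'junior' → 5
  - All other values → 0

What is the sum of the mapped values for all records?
62

Step 1: Apply mapping to each record
Step 2: Count by status:
  'manager': 3 records × 7 = 21
  'lead': 3 records × 9 = 27
  'senior': 2 records × 2 = 4
  'junior': 2 records × 5 = 10
Step 3: Sum all mapped values = 62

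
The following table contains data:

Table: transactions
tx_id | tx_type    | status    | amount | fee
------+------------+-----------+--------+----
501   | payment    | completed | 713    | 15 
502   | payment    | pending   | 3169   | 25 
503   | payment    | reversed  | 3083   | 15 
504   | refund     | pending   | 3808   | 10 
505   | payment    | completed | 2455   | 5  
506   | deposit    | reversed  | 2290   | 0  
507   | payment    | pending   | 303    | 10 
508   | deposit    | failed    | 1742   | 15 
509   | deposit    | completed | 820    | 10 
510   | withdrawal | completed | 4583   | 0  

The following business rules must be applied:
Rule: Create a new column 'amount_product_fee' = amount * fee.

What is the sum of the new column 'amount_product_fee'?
223880

Step 1: For each record, compute amount * fee
Example calculations:
  713 * 15 = 10695
  3169 * 25 = 79225
  3083 * 15 = 46245
  ...
Step 2: Sum all derived values
Step 3: Total = 223880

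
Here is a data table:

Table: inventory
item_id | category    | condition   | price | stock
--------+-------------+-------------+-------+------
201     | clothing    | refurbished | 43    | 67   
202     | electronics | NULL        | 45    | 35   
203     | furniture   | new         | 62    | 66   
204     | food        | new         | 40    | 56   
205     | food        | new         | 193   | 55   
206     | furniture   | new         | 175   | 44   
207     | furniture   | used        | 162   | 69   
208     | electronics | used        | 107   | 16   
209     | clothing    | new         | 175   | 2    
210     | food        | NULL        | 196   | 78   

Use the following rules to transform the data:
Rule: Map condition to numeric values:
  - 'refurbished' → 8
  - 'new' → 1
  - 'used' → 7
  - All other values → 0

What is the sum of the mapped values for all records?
27

Step 1: Apply mapping to each record
Step 2: Count by status:
  'refurbished': 1 records × 8 = 8
  'new': 5 records × 1 = 5
  'used': 2 records × 7 = 14
Step 3: Sum all mapped values = 27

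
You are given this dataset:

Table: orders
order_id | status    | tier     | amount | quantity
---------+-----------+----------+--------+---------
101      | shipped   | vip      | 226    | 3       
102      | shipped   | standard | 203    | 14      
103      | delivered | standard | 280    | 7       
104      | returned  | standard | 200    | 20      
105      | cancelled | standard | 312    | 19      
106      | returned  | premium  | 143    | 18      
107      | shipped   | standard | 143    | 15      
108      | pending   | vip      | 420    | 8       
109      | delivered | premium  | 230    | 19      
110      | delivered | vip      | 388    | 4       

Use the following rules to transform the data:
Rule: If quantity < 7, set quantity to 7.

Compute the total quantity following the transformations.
134

Step 1: 2 records have quantity < 7
Step 2: These records originally summed to 7
Step 3: After setting to minimum: 2 × 7 = 14
Step 4: Unaffected records sum: 120
Step 5: Final sum = 14 + 120 = 134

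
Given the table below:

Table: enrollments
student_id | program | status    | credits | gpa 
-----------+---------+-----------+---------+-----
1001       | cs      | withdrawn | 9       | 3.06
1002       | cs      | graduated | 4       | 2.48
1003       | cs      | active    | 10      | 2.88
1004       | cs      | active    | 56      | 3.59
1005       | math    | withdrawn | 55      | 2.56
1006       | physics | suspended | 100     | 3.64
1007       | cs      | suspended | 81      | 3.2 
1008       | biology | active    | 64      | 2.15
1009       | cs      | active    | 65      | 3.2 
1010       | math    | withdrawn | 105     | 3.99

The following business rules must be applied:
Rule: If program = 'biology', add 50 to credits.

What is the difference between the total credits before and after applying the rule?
50

Step 1: Original sum of credits = 549
Step 2: 1 records have program = 'biology'
Step 3: Each affected record changes by 50
Step 4: Total change = 1 × 50 = 50
Step 5: New sum = 549 + 50 = 599
Step 6: Difference = |599 - 549| = 50
        (Sum increased by 50)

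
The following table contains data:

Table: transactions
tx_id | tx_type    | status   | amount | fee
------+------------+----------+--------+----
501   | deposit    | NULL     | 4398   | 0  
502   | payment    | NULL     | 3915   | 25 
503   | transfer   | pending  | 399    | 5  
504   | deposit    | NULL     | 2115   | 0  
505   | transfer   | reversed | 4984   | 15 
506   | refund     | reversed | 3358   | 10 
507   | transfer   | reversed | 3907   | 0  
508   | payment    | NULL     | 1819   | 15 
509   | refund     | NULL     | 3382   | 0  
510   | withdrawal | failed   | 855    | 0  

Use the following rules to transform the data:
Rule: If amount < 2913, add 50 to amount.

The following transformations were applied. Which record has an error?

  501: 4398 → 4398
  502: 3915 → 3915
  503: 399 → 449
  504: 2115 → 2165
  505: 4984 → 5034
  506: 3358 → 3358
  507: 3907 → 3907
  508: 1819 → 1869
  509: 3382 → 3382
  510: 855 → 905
Record 505 has an error. The correct transformed value should be 4984, not 5034.

Step 1: Check each record against the rule
Step 2: Record 505 has amount = 4984
Step 3: Since 4984 >= 2913, the bonus should not have been applied
Step 4: Correct value = 4984, but claimed value = 5034
Conclusion: Record 505 has the error.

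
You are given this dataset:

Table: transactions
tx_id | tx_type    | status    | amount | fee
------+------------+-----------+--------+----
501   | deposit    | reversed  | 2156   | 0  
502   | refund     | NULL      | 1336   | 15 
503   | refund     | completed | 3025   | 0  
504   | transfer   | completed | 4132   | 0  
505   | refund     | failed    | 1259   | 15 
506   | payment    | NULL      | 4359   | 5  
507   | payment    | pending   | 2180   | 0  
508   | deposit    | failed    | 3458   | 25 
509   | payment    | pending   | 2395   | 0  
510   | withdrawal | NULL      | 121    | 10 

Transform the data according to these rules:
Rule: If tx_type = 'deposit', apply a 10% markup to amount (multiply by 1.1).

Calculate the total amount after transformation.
24982.4

Step 1: Records with tx_type = 'deposit' have total amount = 5614
Step 2: Apply multiplier: 5614 × 1.1 = 6175.4
Step 3: Other records total: 18807
Step 4: Final sum = 6175.4 + 18807 = 24982.4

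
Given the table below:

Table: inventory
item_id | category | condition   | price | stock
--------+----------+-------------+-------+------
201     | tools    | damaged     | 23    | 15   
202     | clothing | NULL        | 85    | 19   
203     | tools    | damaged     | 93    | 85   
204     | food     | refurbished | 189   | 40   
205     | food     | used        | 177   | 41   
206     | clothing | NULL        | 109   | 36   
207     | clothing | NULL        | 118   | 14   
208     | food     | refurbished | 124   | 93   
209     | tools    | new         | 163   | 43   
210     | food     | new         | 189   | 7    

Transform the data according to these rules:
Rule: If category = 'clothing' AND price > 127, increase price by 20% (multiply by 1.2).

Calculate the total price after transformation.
1270

Step 1: Find records where category = 'clothing' AND price > 127
Step 2: 0 records match, summing to 0
Step 3: After multiplier: 0 × 1.2 = 0.0
Step 4: Unaffected records sum: 1270
Step 5: Final sum = 0.0 + 1270 = 1270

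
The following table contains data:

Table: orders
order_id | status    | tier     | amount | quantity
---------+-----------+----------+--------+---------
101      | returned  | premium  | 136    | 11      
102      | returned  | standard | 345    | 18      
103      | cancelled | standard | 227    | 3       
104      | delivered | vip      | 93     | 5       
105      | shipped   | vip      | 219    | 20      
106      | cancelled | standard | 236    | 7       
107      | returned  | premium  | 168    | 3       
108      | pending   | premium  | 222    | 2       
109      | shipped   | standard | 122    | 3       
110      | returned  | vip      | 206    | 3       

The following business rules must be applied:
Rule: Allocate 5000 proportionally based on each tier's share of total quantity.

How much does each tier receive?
premium: 1066.67, standard: 2066.67, vip: 1866.67

Step 1: Calculate total quantity = 75
Step 2: Calculate each tier's proportion:
  premium: 16/75 = 21.33% → 1066.67
  standard: 31/75 = 41.33% → 2066.67
  vip: 28/75 = 37.33% → 1866.67
Step 3: Verify: sum of allocations ≈ 5000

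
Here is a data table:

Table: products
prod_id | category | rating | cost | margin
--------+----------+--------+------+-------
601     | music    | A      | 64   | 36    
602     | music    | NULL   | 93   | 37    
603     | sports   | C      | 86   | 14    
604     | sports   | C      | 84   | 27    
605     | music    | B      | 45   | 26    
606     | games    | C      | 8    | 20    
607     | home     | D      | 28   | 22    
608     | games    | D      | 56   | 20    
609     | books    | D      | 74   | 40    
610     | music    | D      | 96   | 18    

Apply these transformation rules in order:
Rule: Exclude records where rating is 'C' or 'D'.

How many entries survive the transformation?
3

Step 1: Count records to exclude
  - 3 (C) + 4 (D) = 7 records
Step 2: Total records: 10
Step 3: Remaining = 10 - 7 = 3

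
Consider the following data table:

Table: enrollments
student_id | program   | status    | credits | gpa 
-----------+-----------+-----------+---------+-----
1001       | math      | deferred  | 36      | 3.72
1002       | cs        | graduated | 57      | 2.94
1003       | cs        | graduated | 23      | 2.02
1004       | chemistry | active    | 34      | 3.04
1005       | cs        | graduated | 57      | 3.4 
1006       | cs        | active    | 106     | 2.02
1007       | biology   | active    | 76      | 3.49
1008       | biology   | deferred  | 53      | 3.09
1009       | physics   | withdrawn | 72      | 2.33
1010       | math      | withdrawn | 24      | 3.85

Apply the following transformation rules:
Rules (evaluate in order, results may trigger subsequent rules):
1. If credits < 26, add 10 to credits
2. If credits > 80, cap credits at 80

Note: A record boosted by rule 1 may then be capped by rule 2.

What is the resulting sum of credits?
532

Step 1: Apply rule 1 to records with credits < 26
  - 2 records get bonus of 10
  - Of these, 0 records then exceed 80 and get capped
Step 2: Apply rule 2 to records with credits > 80
  - 1 records (original) are capped
Step 3: Calculate final sum = 532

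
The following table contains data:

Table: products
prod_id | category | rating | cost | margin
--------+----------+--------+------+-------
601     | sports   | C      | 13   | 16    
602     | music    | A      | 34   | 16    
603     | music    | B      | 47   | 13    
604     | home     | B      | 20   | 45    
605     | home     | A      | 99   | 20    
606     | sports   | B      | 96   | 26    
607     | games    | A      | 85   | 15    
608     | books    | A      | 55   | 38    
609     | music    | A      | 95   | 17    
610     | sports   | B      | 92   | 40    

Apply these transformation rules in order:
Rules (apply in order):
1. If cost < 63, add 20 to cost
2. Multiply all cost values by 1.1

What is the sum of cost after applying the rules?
809.6

Step 1: Apply Rule 1 - Add 20 to records with cost < 63
  - 5 records affected: 169 + (5 × 20) = 269
  - Unaffected records: 467
  - Sum after Rule 1: 736
Step 2: Apply Rule 2 - Multiply all by 1.1
  - 736 × 1.1 = 809.6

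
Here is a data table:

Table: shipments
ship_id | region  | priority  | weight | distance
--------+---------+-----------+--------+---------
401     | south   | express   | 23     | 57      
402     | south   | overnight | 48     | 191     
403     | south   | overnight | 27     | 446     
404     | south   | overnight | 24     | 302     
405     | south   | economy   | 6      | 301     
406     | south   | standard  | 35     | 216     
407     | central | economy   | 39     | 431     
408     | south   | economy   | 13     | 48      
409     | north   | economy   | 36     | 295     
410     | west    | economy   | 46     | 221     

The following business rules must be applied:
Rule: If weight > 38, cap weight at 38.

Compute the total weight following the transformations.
278

Step 1: 3 records have weight > 38
Step 2: These records originally summed to 133
Step 3: After capping: 3 × 38 = 114
Step 4: Unaffected records sum: 164
Step 5: Final sum = 114 + 164 = 278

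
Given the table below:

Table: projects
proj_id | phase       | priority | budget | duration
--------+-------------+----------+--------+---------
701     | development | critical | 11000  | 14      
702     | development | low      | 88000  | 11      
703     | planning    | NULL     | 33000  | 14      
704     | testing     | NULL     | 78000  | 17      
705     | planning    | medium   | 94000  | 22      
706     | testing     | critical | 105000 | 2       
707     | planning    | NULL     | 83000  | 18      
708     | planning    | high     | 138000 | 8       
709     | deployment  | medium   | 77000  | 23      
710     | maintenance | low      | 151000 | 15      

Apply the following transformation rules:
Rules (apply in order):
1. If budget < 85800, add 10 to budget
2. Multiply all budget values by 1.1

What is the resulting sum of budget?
943855.0

Step 1: Apply Rule 1 - Add 10 to records with budget < 85800
  - 5 records affected: 282000 + (5 × 10) = 282050
  - Unaffected records: 576000
  - Sum after Rule 1: 858050
Step 2: Apply Rule 2 - Multiply all by 1.1
  - 858050 × 1.1 = 943855.0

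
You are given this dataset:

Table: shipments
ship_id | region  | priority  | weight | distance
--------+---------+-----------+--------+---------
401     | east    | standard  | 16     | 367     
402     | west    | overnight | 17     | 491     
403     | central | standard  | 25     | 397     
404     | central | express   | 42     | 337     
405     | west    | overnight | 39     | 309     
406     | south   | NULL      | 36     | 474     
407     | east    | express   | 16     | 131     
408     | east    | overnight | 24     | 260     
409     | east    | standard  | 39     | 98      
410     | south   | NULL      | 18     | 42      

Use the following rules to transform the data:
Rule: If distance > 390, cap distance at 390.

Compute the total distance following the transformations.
2714

Step 1: 3 records have distance > 390
Step 2: These records originally summed to 1362
Step 3: After capping: 3 × 390 = 1170
Step 4: Unaffected records sum: 1544
Step 5: Final sum = 1170 + 1544 = 2714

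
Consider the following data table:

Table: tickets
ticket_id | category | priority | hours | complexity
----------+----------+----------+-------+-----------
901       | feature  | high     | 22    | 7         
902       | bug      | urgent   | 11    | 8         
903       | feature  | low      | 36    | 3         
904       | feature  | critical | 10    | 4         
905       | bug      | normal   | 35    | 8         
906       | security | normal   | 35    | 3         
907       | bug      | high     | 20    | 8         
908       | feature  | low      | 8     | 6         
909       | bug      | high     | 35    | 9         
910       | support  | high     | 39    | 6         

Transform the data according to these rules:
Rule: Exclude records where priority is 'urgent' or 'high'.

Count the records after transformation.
5

Step 1: Count records to exclude
  - 1 (urgent) + 4 (high) = 5 records
Step 2: Total records: 10
Step 3: Remaining = 10 - 5 = 5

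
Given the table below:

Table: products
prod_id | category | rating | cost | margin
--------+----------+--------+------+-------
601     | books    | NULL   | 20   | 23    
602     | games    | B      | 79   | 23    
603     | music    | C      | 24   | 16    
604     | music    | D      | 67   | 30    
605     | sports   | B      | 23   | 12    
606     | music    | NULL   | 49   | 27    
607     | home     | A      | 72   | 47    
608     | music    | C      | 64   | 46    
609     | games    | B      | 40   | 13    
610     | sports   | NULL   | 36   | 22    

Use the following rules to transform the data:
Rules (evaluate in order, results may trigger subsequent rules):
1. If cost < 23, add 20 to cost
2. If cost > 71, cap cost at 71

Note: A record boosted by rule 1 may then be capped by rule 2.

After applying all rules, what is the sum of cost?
485

Step 1: Apply rule 1 to records with cost < 23
  - 1 records get bonus of 20
  - Of these, 0 records then exceed 71 and get capped
Step 2: Apply rule 2 to records with cost > 71
  - 2 records (original) are capped
Step 3: Calculate final sum = 485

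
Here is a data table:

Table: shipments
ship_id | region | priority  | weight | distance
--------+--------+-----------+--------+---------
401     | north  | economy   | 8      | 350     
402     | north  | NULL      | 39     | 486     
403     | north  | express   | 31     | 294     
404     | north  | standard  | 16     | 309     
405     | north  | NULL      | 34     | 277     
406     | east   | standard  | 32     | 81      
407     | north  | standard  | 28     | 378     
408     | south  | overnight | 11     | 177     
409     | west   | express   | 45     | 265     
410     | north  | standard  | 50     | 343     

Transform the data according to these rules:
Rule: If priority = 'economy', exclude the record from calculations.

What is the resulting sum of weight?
286

Step 1: Identify records where priority = 'economy'
Step 2: The excluded records sum to 8
Step 3: Original total weight = 294
Step 4: Remaining total = 294 - 8 = 286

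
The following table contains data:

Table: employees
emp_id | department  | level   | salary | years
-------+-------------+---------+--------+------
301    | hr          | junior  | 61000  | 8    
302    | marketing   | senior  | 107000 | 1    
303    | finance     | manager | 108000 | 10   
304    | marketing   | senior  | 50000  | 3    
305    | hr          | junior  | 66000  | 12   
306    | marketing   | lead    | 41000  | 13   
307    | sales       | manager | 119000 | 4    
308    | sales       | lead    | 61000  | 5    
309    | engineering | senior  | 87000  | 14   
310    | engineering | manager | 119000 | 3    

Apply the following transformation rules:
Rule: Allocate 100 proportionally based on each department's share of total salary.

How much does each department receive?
engineering: 25.15, finance: 13.19, hr: 15.51, marketing: 24.18, sales: 21.98

Step 1: Calculate total salary = 819000
Step 2: Calculate each department's proportion:
  engineering: 206000/819000 = 25.15% → 25.15
  finance: 108000/819000 = 13.19% → 13.19
  hr: 127000/819000 = 15.51% → 15.51
  marketing: 198000/819000 = 24.18% → 24.18
  sales: 180000/819000 = 21.98% → 21.98
Step 3: Verify: sum of allocations ≈ 100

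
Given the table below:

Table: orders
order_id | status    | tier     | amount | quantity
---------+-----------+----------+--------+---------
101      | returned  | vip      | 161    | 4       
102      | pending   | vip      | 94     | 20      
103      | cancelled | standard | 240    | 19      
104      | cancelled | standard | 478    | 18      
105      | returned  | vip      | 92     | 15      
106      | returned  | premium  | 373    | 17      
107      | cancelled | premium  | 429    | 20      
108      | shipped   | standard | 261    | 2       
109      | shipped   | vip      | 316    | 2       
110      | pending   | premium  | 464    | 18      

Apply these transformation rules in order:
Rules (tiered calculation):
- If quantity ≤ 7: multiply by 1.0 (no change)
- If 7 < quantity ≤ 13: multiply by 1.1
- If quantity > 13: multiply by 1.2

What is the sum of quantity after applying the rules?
160.4

Step 1: Tier 1 (quantity ≤ 7): 3 records, sum = 8 × 1.0 = 8.0
Step 2: Tier 2 (7 < quantity ≤ 13): 0 records, sum = 0 × 1.1 = 0.0
Step 3: Tier 3 (quantity > 13): 7 records, sum = 127 × 1.2 = 152.4
Step 4: Final sum = 8.0 + 0.0 + 152.4 = 160.4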